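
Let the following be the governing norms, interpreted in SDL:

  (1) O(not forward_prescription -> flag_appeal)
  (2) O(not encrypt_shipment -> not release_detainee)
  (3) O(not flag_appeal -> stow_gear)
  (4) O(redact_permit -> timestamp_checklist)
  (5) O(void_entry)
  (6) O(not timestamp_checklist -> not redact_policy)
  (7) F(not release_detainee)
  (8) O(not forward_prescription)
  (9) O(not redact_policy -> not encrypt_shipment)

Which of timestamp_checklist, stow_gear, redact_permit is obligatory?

timestamp_checklist

F(not release_detainee) at premise 7 means O(release_detainee).
Premise 2, O(not encrypt_shipment -> not release_detainee), contraposes to O(release_detainee -> encrypt_shipment); with O(release_detainee) we get O(encrypt_shipment).
The contrapositive of premise 9 (O(not redact_policy -> not encrypt_shipment)) is O(encrypt_shipment -> redact_policy), and O(encrypt_shipment) is already established, so O(redact_policy).
The contrapositive of premise 6 (O(not timestamp_checklist -> not redact_policy)) is O(redact_policy -> timestamp_checklist), and O(redact_policy) is already established, so O(timestamp_checklist).
So O(timestamp_checklist) holds — timestamp_checklist is obligatory. None of the other listed options is made obligatory by any chain of premises.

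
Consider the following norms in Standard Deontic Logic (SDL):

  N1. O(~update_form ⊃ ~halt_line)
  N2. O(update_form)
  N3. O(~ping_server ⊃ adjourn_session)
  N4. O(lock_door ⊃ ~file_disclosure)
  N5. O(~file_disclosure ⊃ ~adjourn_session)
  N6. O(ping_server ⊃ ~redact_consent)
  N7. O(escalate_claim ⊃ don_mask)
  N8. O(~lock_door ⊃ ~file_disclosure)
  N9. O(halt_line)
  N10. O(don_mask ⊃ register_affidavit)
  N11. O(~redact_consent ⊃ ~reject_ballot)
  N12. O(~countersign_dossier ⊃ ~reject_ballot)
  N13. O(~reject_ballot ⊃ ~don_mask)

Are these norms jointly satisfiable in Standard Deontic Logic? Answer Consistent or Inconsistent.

Consistent

Premise 1 is O(~update_form ⊃ ~halt_line), but O(~update_form) is not derivable from the premises, so it does not yield O(~halt_line).
So O(~halt_line) is not derivable, and the apparent clash with O(halt_line) does not arise.
A world satisfying every obligation exists (e.g. adjourn_session=false, countersign_dossier=false, don_mask=false, escalate_claim=false, file_disclosure=false, halt_line=true, lock_door=false, ping_server=true, redact_consent=false, register_affidavit=false, reject_ballot=false, update_form=true); no atom is both obligatory and forbidden, so the set is consistent.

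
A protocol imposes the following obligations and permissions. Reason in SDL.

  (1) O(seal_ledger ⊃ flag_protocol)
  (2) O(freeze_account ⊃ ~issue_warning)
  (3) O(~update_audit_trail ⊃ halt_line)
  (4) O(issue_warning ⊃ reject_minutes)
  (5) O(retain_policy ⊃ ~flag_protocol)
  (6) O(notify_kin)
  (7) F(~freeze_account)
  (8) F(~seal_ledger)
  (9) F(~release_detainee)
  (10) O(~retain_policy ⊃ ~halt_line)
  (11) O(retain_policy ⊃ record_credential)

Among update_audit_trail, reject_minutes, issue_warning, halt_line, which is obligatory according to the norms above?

update_audit_trail

Premise 8, F(~seal_ledger), is equivalent to O(seal_ledger).
With premise 1, O(seal_ledger ⊃ flag_protocol), the K-axiom yields O(flag_protocol).
Premise 5 is O(retain_policy ⊃ ~flag_protocol); contrapositively O(flag_protocol ⊃ ~retain_policy). Since O(flag_protocol) holds, K gives O(~retain_policy).
From O(~retain_policy) and premise 10, O(~retain_policy ⊃ ~halt_line), we obtain O(~halt_line).
Premise 3, O(~update_audit_trail ⊃ halt_line), contraposes to O(~halt_line ⊃ update_audit_trail); with O(~halt_line) we get O(update_audit_trail).
So O(update_audit_trail) holds — update_audit_trail is obligatory. None of the other listed options is made obligatory by any chain of premises.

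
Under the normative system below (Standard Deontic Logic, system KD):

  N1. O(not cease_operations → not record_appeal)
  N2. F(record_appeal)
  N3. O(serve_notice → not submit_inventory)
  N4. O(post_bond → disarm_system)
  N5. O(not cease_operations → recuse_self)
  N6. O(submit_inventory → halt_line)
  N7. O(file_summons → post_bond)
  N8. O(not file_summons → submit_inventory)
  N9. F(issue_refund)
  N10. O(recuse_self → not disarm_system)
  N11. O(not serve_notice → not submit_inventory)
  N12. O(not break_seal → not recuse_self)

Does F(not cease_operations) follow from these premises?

Yes

Premises 3 and 11 are O(serve_notice → not submit_inventory) and O(not serve_notice → not submit_inventory); every ideal world satisfies serve_notice or not serve_notice, so in either case not submit_inventory holds — hence O(not submit_inventory).
The contrapositive of premise 8 (O(not file_summons → submit_inventory)) is O(not submit_inventory → file_summons), and O(not submit_inventory) is already established, so O(file_summons).
Applying K to premise 7 (O(file_summons → post_bond)) and O(file_summons) yields O(post_bond).
With premise 4, O(post_bond → disarm_system), the K-axiom yields O(disarm_system).
Premise 10, O(recuse_self → not disarm_system), contraposes to O(disarm_system → not recuse_self); with O(disarm_system) we get O(not recuse_self).
Premise 5 is O(not cease_operations → recuse_self); contrapositively O(not recuse_self → cease_operations). Since O(not recuse_self) holds, K gives O(cease_operations).
Premises 1, 2, 6, 9, 12 do not contribute to this derivation.
So O(cease_operations) holds, i.e. F(not cease_operations). The claim follows.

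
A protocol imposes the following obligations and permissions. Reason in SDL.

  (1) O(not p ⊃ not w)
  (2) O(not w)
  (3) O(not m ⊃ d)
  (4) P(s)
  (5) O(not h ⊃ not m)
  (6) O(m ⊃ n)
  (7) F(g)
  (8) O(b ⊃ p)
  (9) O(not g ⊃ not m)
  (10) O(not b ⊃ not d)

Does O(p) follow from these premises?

Premise 7 is F(g), i.e. O(not g).
From O(not g) and premise 9, O(not g ⊃ not m), we obtain O(not m).
From O(not m) and premise 3, O(not m ⊃ d), we obtain O(d).
Premise 10, O(not b ⊃ not d), contraposes to O(d ⊃ b); with O(d) we get O(b).
With premise 8, O(b ⊃ p), the K-axiom yields O(p).
Premises 1, 2, 4, 5, 6 do not contribute to this derivation.
So O(p) follows.

Yes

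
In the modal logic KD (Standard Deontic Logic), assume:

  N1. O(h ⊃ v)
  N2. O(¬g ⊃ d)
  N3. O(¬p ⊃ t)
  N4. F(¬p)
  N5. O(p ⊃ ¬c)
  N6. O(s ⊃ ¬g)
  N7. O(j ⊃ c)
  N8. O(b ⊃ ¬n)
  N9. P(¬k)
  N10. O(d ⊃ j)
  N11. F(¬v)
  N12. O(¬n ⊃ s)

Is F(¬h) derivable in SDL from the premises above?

No

Premise 1 is O(h ⊃ v); even if O(v) held, inferring O(h) would be affirming the consequent — invalid.
No other premise forces O(h). An ideal world satisfying every premise can still have ¬h true, so F(¬h) is not derivable.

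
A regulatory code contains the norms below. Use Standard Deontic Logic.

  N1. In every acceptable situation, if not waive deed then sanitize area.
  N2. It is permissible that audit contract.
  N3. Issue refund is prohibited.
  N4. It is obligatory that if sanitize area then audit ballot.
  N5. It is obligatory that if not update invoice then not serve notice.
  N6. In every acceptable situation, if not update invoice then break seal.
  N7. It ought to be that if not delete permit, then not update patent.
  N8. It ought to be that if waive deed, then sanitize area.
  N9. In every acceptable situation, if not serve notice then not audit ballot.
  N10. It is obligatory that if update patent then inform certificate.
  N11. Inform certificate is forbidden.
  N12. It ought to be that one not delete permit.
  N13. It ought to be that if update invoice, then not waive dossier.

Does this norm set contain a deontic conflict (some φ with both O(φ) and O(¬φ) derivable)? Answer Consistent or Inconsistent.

Consistent

Premise 10 is O(update_patent → inform_certificate), but O(update_patent) is not derivable from the premises, so it does not yield O(inform_certificate).
So O(inform_certificate) is not derivable, and the apparent clash with O(¬inform_certificate) does not arise.
A world satisfying every obligation exists (e.g. audit_ballot=true, audit_contract=false, break_seal=false, delete_permit=false, inform_certificate=false, issue_refund=false, sanitize_area=true, serve_notice=true, update_invoice=true, update_patent=false, waive_deed=false, waive_dossier=false); no atom is both obligatory and forbidden, so the set is consistent.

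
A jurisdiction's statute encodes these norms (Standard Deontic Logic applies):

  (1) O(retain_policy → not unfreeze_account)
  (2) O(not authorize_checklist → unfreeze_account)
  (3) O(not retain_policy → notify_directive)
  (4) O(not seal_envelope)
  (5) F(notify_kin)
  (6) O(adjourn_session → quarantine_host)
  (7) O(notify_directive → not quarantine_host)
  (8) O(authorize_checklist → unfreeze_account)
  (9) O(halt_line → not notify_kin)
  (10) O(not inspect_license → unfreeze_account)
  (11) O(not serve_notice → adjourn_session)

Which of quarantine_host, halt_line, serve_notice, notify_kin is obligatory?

By case analysis on authorize_checklist: premise 8 gives O(authorize_checklist → unfreeze_account) and premise 2 gives O(not authorize_checklist → unfreeze_account), so O(unfreeze_account) either way.
Premise 1, O(retain_policy → not unfreeze_account), contraposes to O(unfreeze_account → not retain_policy); with O(unfreeze_account) we get O(not retain_policy).
From O(not retain_policy) and premise 3, O(not retain_policy → notify_directive), we obtain O(notify_directive).
With premise 7, O(notify_directive → not quarantine_host), the K-axiom yields O(not quarantine_host).
The contrapositive of premise 6 (O(adjourn_session → quarantine_host)) is O(not quarantine_host → not adjourn_session), and O(not quarantine_host) is already established, so O(not adjourn_session).
Premise 11 is O(not serve_notice → adjourn_session); contrapositively O(not adjourn_session → serve_notice). Since O(not adjourn_session) holds, K gives O(serve_notice).
So O(serve_notice) holds — serve_notice is obligatory. None of the other listed options is made obligatory by any chain of premises.

serve_notice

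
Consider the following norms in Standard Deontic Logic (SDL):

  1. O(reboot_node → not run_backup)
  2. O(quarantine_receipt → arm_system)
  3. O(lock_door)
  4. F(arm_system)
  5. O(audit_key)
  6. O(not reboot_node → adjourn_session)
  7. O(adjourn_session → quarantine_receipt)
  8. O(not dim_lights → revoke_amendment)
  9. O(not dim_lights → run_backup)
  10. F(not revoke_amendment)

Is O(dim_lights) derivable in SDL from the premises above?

Premise 4, F(arm_system), is equivalent to O(not arm_system).
Premise 2 is O(quarantine_receipt → arm_system); contrapositively O(not arm_system → not quarantine_receipt). Since O(not arm_system) holds, K gives O(not quarantine_receipt).
The contrapositive of premise 7 (O(adjourn_session → quarantine_receipt)) is O(not quarantine_receipt → not adjourn_session), and O(not quarantine_receipt) is already established, so O(not adjourn_session).
The contrapositive of premise 6 (O(not reboot_node → adjourn_session)) is O(not adjourn_session → reboot_node), and O(not adjourn_session) is already established, so O(reboot_node).
Premise 1 is O(reboot_node → not run_backup); since O(reboot_node), deontic closure gives O(not run_backup).
The contrapositive of premise 9 (O(not dim_lights → run_backup)) is O(not run_backup → dim_lights), and O(not run_backup) is already established, so O(dim_lights).
Premises 3, 5, 8, 10 do not contribute to this derivation.
So O(dim_lights) follows.

Yes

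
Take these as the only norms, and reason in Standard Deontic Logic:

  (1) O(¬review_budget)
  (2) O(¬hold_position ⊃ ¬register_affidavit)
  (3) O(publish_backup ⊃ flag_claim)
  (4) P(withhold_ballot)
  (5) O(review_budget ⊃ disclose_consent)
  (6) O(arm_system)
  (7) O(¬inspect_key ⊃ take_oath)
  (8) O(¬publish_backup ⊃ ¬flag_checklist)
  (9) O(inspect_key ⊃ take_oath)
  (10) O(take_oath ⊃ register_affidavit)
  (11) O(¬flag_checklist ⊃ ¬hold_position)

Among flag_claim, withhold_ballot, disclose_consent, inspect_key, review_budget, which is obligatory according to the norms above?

Premises 7 and 9 cover both cases: O(¬inspect_key ⊃ take_oath) and O(inspect_key ⊃ take_oath). Since ¬inspect_key ∨ inspect_key is a tautology, O(take_oath) follows.
Premise 10 is O(take_oath ⊃ register_affidavit); since O(take_oath), deontic closure gives O(register_affidavit).
The contrapositive of premise 2 (O(¬hold_position ⊃ ¬register_affidavit)) is O(register_affidavit ⊃ hold_position), and O(register_affidavit) is already established, so O(hold_position).
Premise 11, O(¬flag_checklist ⊃ ¬hold_position), contraposes to O(hold_position ⊃ flag_checklist); with O(hold_position) we get O(flag_checklist).
The contrapositive of premise 8 (O(¬publish_backup ⊃ ¬flag_checklist)) is O(flag_checklist ⊃ publish_backup), and O(flag_checklist) is already established, so O(publish_backup).
Applying K to premise 3 (O(publish_backup ⊃ flag_claim)) and O(publish_backup) yields O(flag_claim).
So O(flag_claim) holds — flag_claim is obligatory. None of the other listed options is made obligatory by any chain of premises.

flag_claim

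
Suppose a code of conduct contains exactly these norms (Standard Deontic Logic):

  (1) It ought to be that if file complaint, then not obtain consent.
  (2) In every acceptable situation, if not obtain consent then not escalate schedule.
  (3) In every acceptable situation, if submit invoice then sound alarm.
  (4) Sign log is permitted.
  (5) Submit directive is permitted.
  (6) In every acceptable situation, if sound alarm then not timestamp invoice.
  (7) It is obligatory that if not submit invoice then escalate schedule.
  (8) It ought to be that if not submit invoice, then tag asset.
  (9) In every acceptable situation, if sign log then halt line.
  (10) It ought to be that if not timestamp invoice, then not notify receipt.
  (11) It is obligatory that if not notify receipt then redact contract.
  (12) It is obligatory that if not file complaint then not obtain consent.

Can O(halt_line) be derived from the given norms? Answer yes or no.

Premise 9 is O(sign_log → halt_line), but O(sign_log) is not derivable from the premises (the permission P(sign_log) asserts only ¬O(¬sign_log), not O(sign_log)), so it does not yield O(halt_line).
No other premise forces O(halt_line). An ideal world satisfying every premise can still have halt_line false, so O(halt_line) is not derivable.

No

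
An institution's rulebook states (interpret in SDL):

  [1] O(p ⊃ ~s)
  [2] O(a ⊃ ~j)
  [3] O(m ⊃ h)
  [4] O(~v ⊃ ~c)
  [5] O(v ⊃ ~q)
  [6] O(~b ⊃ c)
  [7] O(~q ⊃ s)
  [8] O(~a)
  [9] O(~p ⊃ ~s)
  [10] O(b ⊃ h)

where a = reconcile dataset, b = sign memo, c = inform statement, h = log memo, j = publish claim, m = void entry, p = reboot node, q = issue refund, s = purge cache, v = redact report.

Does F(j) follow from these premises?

Premise 2 is O(a ⊃ ~j), but O(a) is not derivable from the premises, so it does not yield O(~j).
No other premise forces O(~j). An ideal world satisfying every premise can still have j true, so F(j) is not derivable.

No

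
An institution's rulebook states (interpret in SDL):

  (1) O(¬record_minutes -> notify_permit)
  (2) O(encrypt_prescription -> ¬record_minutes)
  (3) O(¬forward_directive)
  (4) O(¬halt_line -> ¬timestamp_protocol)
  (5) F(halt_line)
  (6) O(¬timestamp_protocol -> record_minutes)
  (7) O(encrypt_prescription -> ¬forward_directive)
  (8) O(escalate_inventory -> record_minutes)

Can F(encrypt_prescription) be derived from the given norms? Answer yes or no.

Yes

Premise 5 is F(halt_line), i.e. O(¬halt_line).
Applying K to premise 4 (O(¬halt_line -> ¬timestamp_protocol)) and O(¬halt_line) yields O(¬timestamp_protocol).
From O(¬timestamp_protocol) and premise 6, O(¬timestamp_protocol -> record_minutes), we obtain O(record_minutes).
Premise 2 is O(encrypt_prescription -> ¬record_minutes); contrapositively O(record_minutes -> ¬encrypt_prescription). Since O(record_minutes) holds, K gives O(¬encrypt_prescription).
Premises 1, 3, 7, 8 do not contribute to this derivation.
So O(¬encrypt_prescription) holds, i.e. F(encrypt_prescription). The claim follows.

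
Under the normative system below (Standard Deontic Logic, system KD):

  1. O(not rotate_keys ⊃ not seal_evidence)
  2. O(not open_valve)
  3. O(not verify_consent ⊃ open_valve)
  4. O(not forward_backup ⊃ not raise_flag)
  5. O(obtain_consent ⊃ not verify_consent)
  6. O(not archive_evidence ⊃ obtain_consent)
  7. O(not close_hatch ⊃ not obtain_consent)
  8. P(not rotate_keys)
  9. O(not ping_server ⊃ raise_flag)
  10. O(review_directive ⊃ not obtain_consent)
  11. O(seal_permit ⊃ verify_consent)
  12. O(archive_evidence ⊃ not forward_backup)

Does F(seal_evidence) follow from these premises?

Premise 1 is O(not rotate_keys ⊃ not seal_evidence), but O(not rotate_keys) is not derivable from the premises (the permission P(not rotate_keys) asserts only not O(rotate_keys), not O(not rotate_keys)), so it does not yield O(not seal_evidence).
No other premise forces O(not seal_evidence). An ideal world satisfying every premise can still have seal_evidence true, so F(seal_evidence) is not derivable.

No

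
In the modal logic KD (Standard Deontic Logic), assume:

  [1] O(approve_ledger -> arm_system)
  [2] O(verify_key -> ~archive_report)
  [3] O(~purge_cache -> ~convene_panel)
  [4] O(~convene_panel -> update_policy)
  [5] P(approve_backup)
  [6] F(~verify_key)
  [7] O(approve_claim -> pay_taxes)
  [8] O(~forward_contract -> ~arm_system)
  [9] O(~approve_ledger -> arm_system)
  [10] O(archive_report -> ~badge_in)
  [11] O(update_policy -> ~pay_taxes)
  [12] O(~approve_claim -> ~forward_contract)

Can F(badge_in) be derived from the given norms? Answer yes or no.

No

Premise 10 is O(archive_report -> ~badge_in), but O(archive_report) is not derivable from the premises, so it does not yield O(~badge_in).
No other premise forces O(~badge_in). An ideal world satisfying every premise can still have badge_in true, so F(badge_in) is not derivable.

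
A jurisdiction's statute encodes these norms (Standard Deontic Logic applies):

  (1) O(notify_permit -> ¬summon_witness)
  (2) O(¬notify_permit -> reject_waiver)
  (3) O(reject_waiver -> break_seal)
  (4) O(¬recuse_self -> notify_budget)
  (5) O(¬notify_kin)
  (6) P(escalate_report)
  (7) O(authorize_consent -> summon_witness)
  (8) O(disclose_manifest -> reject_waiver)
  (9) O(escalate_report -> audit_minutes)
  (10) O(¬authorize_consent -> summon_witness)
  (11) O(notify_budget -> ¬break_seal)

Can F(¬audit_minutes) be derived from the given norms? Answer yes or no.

Premise 9 is O(escalate_report -> audit_minutes), but O(escalate_report) is not derivable from the premises (the permission P(escalate_report) asserts only ¬O(¬escalate_report), not O(escalate_report)), so it does not yield O(audit_minutes).
No other premise forces O(audit_minutes). An ideal world satisfying every premise can still have ¬audit_minutes true, so F(¬audit_minutes) is not derivable.

No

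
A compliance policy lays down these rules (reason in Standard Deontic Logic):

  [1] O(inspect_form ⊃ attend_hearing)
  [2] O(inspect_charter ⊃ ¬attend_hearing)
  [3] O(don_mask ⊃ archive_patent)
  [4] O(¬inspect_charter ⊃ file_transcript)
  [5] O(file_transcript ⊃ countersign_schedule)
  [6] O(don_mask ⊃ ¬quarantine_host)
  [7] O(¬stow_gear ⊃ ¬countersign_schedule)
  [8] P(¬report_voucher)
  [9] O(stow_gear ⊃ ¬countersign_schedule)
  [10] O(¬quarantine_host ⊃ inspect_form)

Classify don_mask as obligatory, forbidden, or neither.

Premises 7 and 9 cover both cases: O(¬stow_gear ⊃ ¬countersign_schedule) and O(stow_gear ⊃ ¬countersign_schedule). Since ¬stow_gear ∨ stow_gear is a tautology, O(¬countersign_schedule) follows.
The contrapositive of premise 5 (O(file_transcript ⊃ countersign_schedule)) is O(¬countersign_schedule ⊃ ¬file_transcript), and O(¬countersign_schedule) is already established, so O(¬file_transcript).
Premise 4 is O(¬inspect_charter ⊃ file_transcript); contrapositively O(¬file_transcript ⊃ inspect_charter). Since O(¬file_transcript) holds, K gives O(inspect_charter).
Applying K to premise 2 (O(inspect_charter ⊃ ¬attend_hearing)) and O(inspect_charter) yields O(¬attend_hearing).
Premise 1, O(inspect_form ⊃ attend_hearing), contraposes to O(¬attend_hearing ⊃ ¬inspect_form); with O(¬attend_hearing) we get O(¬inspect_form).
Premise 10, O(¬quarantine_host ⊃ inspect_form), contraposes to O(¬inspect_form ⊃ quarantine_host); with O(¬inspect_form) we get O(quarantine_host).
Premise 6, O(don_mask ⊃ ¬quarantine_host), contraposes to O(quarantine_host ⊃ ¬don_mask); with O(quarantine_host) we get O(¬don_mask).
Premises 3, 8 do not contribute to this derivation.
Thus O(¬don_mask), which is F(don_mask): don_mask is forbidden.

Forbidden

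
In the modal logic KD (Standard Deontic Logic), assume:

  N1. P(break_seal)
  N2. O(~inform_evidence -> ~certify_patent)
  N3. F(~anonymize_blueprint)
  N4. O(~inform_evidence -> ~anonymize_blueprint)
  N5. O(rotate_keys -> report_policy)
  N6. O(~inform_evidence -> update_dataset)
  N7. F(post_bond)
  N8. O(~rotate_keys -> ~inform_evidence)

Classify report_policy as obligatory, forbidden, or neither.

Obligatory

Premise 3 is F(~anonymize_blueprint), i.e. O(anonymize_blueprint).
Premise 4 is O(~inform_evidence -> ~anonymize_blueprint); contrapositively O(anonymize_blueprint -> inform_evidence). Since O(anonymize_blueprint) holds, K gives O(inform_evidence).
The contrapositive of premise 8 (O(~rotate_keys -> ~inform_evidence)) is O(inform_evidence -> rotate_keys), and O(inform_evidence) is already established, so O(rotate_keys).
Applying K to premise 5 (O(rotate_keys -> report_policy)) and O(rotate_keys) yields O(report_policy).
Premises 1, 2, 6, 7 do not contribute to this derivation.
Hence report_policy is obligatory.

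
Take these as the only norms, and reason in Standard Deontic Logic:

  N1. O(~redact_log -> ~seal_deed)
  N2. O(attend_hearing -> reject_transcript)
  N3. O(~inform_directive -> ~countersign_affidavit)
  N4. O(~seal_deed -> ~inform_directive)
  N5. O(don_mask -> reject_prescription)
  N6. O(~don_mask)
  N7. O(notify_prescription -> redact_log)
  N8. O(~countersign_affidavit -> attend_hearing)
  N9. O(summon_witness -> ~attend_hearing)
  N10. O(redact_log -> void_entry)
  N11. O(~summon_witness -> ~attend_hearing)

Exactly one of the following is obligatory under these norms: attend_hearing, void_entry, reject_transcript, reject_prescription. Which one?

void_entry

Premises 11 and 9 cover both cases: O(~summon_witness -> ~attend_hearing) and O(summon_witness -> ~attend_hearing). Since ~summon_witness ∨ summon_witness is a tautology, O(~attend_hearing) follows.
Premise 8 is O(~countersign_affidavit -> attend_hearing); contrapositively O(~attend_hearing -> countersign_affidavit). Since O(~attend_hearing) holds, K gives O(countersign_affidavit).
Premise 3 is O(~inform_directive -> ~countersign_affidavit); contrapositively O(countersign_affidavit -> inform_directive). Since O(countersign_affidavit) holds, K gives O(inform_directive).
Premise 4, O(~seal_deed -> ~inform_directive), contraposes to O(inform_directive -> seal_deed); with O(inform_directive) we get O(seal_deed).
Premise 1 is O(~redact_log -> ~seal_deed); contrapositively O(seal_deed -> redact_log). Since O(seal_deed) holds, K gives O(redact_log).
Applying K to premise 10 (O(redact_log -> void_entry)) and O(redact_log) yields O(void_entry).
So O(void_entry) holds — void_entry is obligatory. None of the other listed options is made obligatory by any chain of premises.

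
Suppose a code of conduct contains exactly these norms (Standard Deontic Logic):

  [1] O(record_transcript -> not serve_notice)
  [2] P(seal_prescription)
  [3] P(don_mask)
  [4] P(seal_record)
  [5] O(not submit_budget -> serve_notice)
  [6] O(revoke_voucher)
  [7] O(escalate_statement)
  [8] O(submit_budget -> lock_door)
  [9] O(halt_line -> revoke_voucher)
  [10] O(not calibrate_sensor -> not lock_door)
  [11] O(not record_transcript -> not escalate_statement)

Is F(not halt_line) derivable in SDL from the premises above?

Premise 9 is O(halt_line -> revoke_voucher); even if O(revoke_voucher) held, inferring O(halt_line) would be affirming the consequent — invalid.
No other premise forces O(halt_line). An ideal world satisfying every premise can still have not halt_line true, so F(not halt_line) is not derivable.

No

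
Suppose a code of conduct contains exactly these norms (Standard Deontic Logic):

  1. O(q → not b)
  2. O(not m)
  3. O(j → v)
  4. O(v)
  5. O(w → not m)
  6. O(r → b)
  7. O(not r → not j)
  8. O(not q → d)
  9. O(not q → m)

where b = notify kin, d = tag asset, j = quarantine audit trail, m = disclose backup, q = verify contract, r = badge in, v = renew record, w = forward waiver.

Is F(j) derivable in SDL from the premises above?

Yes

From premise 2 we have O(not m).
Premise 9, O(not q → m), contraposes to O(not m → q); with O(not m) we get O(q).
From O(q) and premise 1, O(q → not b), we obtain O(not b).
Premise 6 is O(r → b); contrapositively O(not b → not r). Since O(not b) holds, K gives O(not r).
Premise 7 is O(not r → not j); since O(not r), deontic closure gives O(not j).
Premises 3, 4, 5, 8 do not contribute to this derivation.
So O(not j) holds, i.e. F(j). The claim follows.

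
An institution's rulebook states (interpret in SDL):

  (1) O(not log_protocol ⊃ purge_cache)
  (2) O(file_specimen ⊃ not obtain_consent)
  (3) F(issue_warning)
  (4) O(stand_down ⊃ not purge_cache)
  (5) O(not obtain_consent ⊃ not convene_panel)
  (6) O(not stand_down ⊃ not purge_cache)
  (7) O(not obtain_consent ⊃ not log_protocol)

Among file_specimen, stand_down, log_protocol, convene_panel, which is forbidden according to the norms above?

file_specimen

Premises 6 and 4 are O(not stand_down ⊃ not purge_cache) and O(stand_down ⊃ not purge_cache); every ideal world satisfies not stand_down or stand_down, so in either case not purge_cache holds — hence O(not purge_cache).
Premise 1 is O(not log_protocol ⊃ purge_cache); contrapositively O(not purge_cache ⊃ log_protocol). Since O(not purge_cache) holds, K gives O(log_protocol).
The contrapositive of premise 7 (O(not obtain_consent ⊃ not log_protocol)) is O(log_protocol ⊃ obtain_consent), and O(log_protocol) is already established, so O(obtain_consent).
Premise 2, O(file_specimen ⊃ not obtain_consent), contraposes to O(obtain_consent ⊃ not file_specimen); with O(obtain_consent) we get O(not file_specimen).
So O(not file_specimen) holds, i.e. file_specimen is forbidden. None of the other listed options is forbidden under the premises.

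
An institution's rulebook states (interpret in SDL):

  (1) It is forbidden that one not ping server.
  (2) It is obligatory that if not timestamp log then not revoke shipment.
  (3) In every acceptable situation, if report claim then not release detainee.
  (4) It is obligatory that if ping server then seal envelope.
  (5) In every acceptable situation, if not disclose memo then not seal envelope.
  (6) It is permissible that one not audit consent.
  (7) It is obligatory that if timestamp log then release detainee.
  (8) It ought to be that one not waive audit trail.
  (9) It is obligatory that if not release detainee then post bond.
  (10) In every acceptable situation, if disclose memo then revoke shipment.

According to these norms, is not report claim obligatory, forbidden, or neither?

Obligatory

F(¬ping_server) at premise 1 means O(ping_server).
Applying K to premise 4 (O(ping_server → seal_envelope)) and O(ping_server) yields O(seal_envelope).
Premise 5, O(¬disclose_memo → ¬seal_envelope), contraposes to O(seal_envelope → disclose_memo); with O(seal_envelope) we get O(disclose_memo).
Premise 10 is O(disclose_memo → revoke_shipment); since O(disclose_memo), deontic closure gives O(revoke_shipment).
The contrapositive of premise 2 (O(¬timestamp_log → ¬revoke_shipment)) is O(revoke_shipment → timestamp_log), and O(revoke_shipment) is already established, so O(timestamp_log).
With premise 7, O(timestamp_log → release_detainee), the K-axiom yields O(release_detainee).
Premise 3 is O(report_claim → ¬release_detainee); contrapositively O(release_detainee → ¬report_claim). Since O(release_detainee) holds, K gives O(¬report_claim).
Premises 6, 8, 9 do not contribute to this derivation.
Hence ¬report_claim is obligatory.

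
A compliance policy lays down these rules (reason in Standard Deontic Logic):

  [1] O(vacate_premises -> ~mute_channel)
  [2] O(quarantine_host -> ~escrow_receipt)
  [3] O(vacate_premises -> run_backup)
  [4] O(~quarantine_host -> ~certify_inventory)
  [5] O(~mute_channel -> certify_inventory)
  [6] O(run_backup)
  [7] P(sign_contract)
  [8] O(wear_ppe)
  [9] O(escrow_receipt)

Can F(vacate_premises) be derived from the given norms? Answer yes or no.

Premise 9 gives O(escrow_receipt).
Premise 2 is O(quarantine_host -> ~escrow_receipt); contrapositively O(escrow_receipt -> ~quarantine_host). Since O(escrow_receipt) holds, K gives O(~quarantine_host).
Premise 4 is O(~quarantine_host -> ~certify_inventory); since O(~quarantine_host), deontic closure gives O(~certify_inventory).
The contrapositive of premise 5 (O(~mute_channel -> certify_inventory)) is O(~certify_inventory -> mute_channel), and O(~certify_inventory) is already established, so O(mute_channel).
The contrapositive of premise 1 (O(vacate_premises -> ~mute_channel)) is O(mute_channel -> ~vacate_premises), and O(mute_channel) is already established, so O(~vacate_premises).
Premises 3, 6, 7, 8 do not contribute to this derivation.
So O(~vacate_premises) holds, i.e. F(vacate_premises). The claim follows.

Yes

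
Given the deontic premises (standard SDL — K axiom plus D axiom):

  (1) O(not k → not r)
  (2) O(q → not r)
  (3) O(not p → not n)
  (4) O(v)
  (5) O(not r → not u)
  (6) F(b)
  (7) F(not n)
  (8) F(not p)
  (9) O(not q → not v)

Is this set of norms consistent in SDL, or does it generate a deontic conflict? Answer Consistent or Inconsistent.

Premise 3 is O(not p → not n), but O(not p) is not derivable from the premises, so it does not yield O(not n).
So O(not n) is not derivable, and the apparent clash with O(n) does not arise.
A world satisfying every obligation exists (e.g. b=false, k=false, n=true, p=true, q=true, r=false, u=false, v=true); no atom is both obligatory and forbidden, so the set is consistent.

Consistent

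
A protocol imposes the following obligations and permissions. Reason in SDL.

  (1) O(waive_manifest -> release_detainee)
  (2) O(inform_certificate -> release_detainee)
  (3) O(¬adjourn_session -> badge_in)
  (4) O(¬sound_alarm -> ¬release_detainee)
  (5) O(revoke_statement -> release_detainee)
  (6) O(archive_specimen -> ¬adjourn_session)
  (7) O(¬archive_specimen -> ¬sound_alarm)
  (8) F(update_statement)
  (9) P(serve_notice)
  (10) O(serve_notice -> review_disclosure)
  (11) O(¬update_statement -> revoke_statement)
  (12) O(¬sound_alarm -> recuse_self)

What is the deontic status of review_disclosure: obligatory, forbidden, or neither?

Neither

Premise 10 is O(serve_notice -> review_disclosure), but O(serve_notice) is not derivable from the premises (the permission P(serve_notice) asserts only ¬O(¬serve_notice), not O(serve_notice)), so it does not yield O(review_disclosure).
No premise or chain of K-axiom applications forces O(review_disclosure), and none forces O(¬review_disclosure). So review_disclosure is neither obligatory nor forbidden under these norms.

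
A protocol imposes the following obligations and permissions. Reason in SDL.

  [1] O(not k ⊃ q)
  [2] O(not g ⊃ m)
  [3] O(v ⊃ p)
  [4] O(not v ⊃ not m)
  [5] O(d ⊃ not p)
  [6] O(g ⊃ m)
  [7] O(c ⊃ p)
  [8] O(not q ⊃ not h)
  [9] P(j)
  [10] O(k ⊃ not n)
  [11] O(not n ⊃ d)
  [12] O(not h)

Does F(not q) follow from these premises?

Yes

Premises 6 and 2 cover both cases: O(g ⊃ m) and O(not g ⊃ m). Since g ∨ not g is a tautology, O(m) follows.
The contrapositive of premise 4 (O(not v ⊃ not m)) is O(m ⊃ v), and O(m) is already established, so O(v).
From O(v) and premise 3, O(v ⊃ p), we obtain O(p).
The contrapositive of premise 5 (O(d ⊃ not p)) is O(p ⊃ not d), and O(p) is already established, so O(not d).
Premise 11 is O(not n ⊃ d); contrapositively O(not d ⊃ n). Since O(not d) holds, K gives O(n).
The contrapositive of premise 10 (O(k ⊃ not n)) is O(n ⊃ not k), and O(n) is already established, so O(not k).
From O(not k) and premise 1, O(not k ⊃ q), we obtain O(q).
Premises 7, 8, 9, 12 do not contribute to this derivation.
So O(q) holds, i.e. F(not q). The claim follows.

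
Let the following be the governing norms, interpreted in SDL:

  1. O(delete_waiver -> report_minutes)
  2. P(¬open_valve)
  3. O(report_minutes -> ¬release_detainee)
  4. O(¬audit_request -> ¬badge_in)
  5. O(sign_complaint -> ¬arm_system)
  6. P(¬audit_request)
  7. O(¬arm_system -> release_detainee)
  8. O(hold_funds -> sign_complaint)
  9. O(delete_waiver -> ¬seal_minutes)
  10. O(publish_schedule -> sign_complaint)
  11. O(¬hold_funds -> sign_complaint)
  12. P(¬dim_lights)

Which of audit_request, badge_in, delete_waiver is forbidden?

Premises 8 and 11 are O(hold_funds -> sign_complaint) and O(¬hold_funds -> sign_complaint); every ideal world satisfies hold_funds or ¬hold_funds, so in either case sign_complaint holds — hence O(sign_complaint).
From O(sign_complaint) and premise 5, O(sign_complaint -> ¬arm_system), we obtain O(¬arm_system).
With premise 7, O(¬arm_system -> release_detainee), the K-axiom yields O(release_detainee).
Premise 3 is O(report_minutes -> ¬release_detainee); contrapositively O(release_detainee -> ¬report_minutes). Since O(release_detainee) holds, K gives O(¬report_minutes).
The contrapositive of premise 1 (O(delete_waiver -> report_minutes)) is O(¬report_minutes -> ¬delete_waiver), and O(¬report_minutes) is already established, so O(¬delete_waiver).
So O(¬delete_waiver) holds, i.e. delete_waiver is forbidden. None of the other listed options is forbidden under the premises.

delete_waiver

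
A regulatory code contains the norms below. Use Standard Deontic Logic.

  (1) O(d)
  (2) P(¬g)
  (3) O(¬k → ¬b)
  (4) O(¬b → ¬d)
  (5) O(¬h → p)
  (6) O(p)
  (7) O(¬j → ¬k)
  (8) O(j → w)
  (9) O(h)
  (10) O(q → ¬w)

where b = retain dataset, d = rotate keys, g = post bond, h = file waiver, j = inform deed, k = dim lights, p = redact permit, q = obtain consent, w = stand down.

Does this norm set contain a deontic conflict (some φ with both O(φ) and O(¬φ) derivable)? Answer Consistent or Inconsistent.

Consistent

Premise 5 is O(¬h → p); even if O(p) held, inferring O(¬h) would be affirming the consequent — invalid.
So O(¬h) is not derivable, and the apparent clash with O(h) does not arise.
A world satisfying every obligation exists (e.g. b=true, d=true, g=false, h=true, j=true, k=true, p=true, q=false, w=true); no atom is both obligatory and forbidden, so the set is consistent.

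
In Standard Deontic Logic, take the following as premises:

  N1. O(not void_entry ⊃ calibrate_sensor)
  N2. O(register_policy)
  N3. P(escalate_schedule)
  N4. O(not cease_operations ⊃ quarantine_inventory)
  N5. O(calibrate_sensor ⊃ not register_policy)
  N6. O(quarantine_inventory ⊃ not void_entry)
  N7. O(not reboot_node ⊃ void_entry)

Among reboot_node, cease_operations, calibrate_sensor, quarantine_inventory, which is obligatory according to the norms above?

Premise 2 gives O(register_policy).
Premise 5, O(calibrate_sensor ⊃ not register_policy), contraposes to O(register_policy ⊃ not calibrate_sensor); with O(register_policy) we get O(not calibrate_sensor).
Premise 1, O(not void_entry ⊃ calibrate_sensor), contraposes to O(not calibrate_sensor ⊃ void_entry); with O(not calibrate_sensor) we get O(void_entry).
The contrapositive of premise 6 (O(quarantine_inventory ⊃ not void_entry)) is O(void_entry ⊃ not quarantine_inventory), and O(void_entry) is already established, so O(not quarantine_inventory).
Premise 4 is O(not cease_operations ⊃ quarantine_inventory); contrapositively O(not quarantine_inventory ⊃ cease_operations). Since O(not quarantine_inventory) holds, K gives O(cease_operations).
So O(cease_operations) holds — cease_operations is obligatory. None of the other listed options is made obligatory by any chain of premises.

cease_operations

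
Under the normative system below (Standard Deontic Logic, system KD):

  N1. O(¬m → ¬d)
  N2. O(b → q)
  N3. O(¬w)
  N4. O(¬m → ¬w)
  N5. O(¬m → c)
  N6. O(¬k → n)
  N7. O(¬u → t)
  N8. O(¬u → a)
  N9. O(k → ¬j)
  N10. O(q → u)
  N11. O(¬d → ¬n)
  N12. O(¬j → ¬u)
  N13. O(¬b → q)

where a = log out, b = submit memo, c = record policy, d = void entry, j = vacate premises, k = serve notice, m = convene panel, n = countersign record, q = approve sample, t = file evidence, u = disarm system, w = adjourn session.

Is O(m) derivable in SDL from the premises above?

Yes

Premises 2 and 13 are O(b → q) and O(¬b → q); every ideal world satisfies b or ¬b, so in either case q holds — hence O(q).
From O(q) and premise 10, O(q → u), we obtain O(u).
The contrapositive of premise 12 (O(¬j → ¬u)) is O(u → j), and O(u) is already established, so O(j).
The contrapositive of premise 9 (O(k → ¬j)) is O(j → ¬k), and O(j) is already established, so O(¬k).
With premise 6, O(¬k → n), the K-axiom yields O(n).
Premise 11 is O(¬d → ¬n); contrapositively O(n → d). Since O(n) holds, K gives O(d).
Premise 1 is O(¬m → ¬d); contrapositively O(d → m). Since O(d) holds, K gives O(m).
Premises 3, 4, 5, 7, 8 do not contribute to this derivation.
So O(m) follows.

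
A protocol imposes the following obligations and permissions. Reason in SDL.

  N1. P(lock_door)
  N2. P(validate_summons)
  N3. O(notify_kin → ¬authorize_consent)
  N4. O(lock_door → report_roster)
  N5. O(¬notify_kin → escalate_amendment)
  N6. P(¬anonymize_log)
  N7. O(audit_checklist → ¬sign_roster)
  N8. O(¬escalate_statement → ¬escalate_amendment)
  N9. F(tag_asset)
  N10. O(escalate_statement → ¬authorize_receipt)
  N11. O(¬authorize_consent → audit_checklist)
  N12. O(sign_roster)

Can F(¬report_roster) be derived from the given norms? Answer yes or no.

No

Premise 4 is O(lock_door → report_roster), but O(lock_door) is not derivable from the premises (the permission P(lock_door) asserts only ¬O(¬lock_door), not O(lock_door)), so it does not yield O(report_roster).
No other premise forces O(report_roster). An ideal world satisfying every premise can still have ¬report_roster true, so F(¬report_roster) is not derivable.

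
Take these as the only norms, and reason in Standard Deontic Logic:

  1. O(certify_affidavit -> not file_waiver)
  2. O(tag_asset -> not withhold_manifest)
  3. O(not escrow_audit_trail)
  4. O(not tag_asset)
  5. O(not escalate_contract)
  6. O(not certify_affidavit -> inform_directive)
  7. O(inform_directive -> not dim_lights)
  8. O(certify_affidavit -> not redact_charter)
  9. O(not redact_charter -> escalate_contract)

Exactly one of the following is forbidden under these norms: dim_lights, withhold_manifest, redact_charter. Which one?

dim_lights

Premise 5 states O(not escalate_contract) outright.
Premise 9, O(not redact_charter -> escalate_contract), contraposes to O(not escalate_contract -> redact_charter); with O(not escalate_contract) we get O(redact_charter).
Premise 8 is O(certify_affidavit -> not redact_charter); contrapositively O(redact_charter -> not certify_affidavit). Since O(redact_charter) holds, K gives O(not certify_affidavit).
Applying K to premise 6 (O(not certify_affidavit -> inform_directive)) and O(not certify_affidavit) yields O(inform_directive).
Applying K to premise 7 (O(inform_directive -> not dim_lights)) and O(inform_directive) yields O(not dim_lights).
So O(not dim_lights) holds, i.e. dim_lights is forbidden. None of the other listed options is forbidden under the premises.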